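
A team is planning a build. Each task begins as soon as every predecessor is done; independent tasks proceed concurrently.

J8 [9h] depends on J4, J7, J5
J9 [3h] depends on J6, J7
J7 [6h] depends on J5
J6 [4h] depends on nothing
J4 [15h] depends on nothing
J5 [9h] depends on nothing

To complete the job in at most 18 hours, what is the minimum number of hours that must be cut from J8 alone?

6

Current finish: 24 hours; target: 18.
J8 is on every critical path, so each hour cut from J8 cuts the finish by one (this holds down to a finish of 18).
Need 24 − 18 = 6 hours off J8 → J8 becomes 3 hours, finish becomes 18.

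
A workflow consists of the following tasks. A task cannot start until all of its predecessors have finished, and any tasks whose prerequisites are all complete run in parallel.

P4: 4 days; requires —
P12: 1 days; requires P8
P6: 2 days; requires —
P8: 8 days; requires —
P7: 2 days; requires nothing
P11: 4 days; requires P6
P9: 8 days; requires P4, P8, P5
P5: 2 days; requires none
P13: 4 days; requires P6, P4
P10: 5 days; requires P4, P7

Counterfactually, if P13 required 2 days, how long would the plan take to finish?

Actual critical path: P8→P9 = 8+8 = 16 ⇒ 16 days.
The longest path through P13 is only 8 days, so P13 has float 8.
The critical path is still P8→P9; finish is now 16 days.

16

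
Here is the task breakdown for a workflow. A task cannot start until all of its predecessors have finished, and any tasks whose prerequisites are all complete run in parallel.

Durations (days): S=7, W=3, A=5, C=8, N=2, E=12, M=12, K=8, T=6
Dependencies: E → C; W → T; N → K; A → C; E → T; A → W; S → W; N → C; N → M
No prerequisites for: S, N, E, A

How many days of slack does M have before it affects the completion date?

Critical path: E→C = 12+8 = 20, so the finish is 20 days.
Longest path through M: 14 days (earliest finish 14, latest finish 20).
So M can slip 20 − 14 = 6 days.

6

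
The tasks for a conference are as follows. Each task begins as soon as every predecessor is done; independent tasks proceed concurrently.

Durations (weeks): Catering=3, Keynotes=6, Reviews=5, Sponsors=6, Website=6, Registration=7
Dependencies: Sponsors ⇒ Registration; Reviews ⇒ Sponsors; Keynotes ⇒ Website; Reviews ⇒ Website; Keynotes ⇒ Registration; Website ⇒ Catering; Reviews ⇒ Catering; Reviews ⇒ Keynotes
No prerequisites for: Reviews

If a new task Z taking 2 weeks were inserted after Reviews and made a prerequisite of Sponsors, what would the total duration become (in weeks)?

20

Originally the project takes 20 weeks.
With Z inserted, Sponsors now waits for max(Reviews, Z).
New critical path: Reviews→Z→Sponsors→Registration = 5+2+6+7 = 20 ⇒ 20 weeks.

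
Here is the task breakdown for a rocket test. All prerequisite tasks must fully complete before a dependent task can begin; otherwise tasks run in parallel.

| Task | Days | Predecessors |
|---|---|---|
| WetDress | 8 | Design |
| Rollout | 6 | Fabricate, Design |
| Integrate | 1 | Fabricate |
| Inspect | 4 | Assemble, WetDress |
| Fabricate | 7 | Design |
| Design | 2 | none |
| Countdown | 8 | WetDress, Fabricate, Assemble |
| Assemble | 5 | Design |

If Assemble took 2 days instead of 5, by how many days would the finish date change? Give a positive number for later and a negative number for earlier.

0

Baseline: Design→WetDress→Countdown = 2+8+8 = 18 → 18 days.
Assemble has 3 days of float (longest path through it is 15).
No other chain overtakes it, so the finish is 18 days.
Change in finish: 18 − 18 = +0 days.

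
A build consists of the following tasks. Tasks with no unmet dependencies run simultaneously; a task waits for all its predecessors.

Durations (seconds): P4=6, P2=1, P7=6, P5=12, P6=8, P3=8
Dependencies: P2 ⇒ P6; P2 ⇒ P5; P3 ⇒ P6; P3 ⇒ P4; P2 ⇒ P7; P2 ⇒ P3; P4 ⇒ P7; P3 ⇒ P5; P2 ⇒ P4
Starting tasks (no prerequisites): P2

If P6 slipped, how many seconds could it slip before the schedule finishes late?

4

Critical path: P2→P3→P4→P7 = 1+8+6+6 = 21, so the finish is 21 seconds.
P6 finishes as early as 17 and must finish by 21.
Slack of P6 = 13 − 9 = 4 seconds.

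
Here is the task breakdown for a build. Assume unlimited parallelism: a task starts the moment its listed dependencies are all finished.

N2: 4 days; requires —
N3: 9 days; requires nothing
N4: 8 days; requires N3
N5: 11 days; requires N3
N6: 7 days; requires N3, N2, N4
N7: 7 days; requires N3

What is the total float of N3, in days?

Critical path: N3→N4→N6 = 9+8+7 = 24, so the finish is 24 days.
The longest chain containing N3 totals 24 days.
So N3 can slip 9 − 9 = 0 days.

0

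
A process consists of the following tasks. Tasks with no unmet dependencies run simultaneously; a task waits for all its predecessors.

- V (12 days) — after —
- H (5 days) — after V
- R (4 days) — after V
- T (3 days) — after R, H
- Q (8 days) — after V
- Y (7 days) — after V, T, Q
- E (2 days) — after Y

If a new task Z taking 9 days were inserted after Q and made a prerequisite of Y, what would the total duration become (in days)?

38

Originally the job takes 29 days.
With Z inserted, Y now waits for max(V, T, Q, Z).
New critical path: V→Q→Z→Y→E = 12+8+9+7+2 = 38 ⇒ 38 days.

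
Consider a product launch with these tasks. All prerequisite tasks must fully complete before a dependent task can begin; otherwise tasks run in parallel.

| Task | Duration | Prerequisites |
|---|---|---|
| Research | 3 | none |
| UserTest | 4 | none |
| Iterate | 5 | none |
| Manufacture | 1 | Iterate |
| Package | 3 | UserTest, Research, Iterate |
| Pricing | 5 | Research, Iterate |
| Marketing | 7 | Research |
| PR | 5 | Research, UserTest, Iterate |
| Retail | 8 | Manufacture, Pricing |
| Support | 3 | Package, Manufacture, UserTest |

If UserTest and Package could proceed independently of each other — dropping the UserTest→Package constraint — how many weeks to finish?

18

Original critical path: Iterate→Pricing→Retail = 5+5+8 = 18 ⇒ 18 weeks.
Dropping UserTest→Package doesn't change Package's earliest start (5); another predecessor still binds.
The longest chain is now Iterate→Pricing→Retail = 5+5+8 = 18, so the schedule takes 18 weeks.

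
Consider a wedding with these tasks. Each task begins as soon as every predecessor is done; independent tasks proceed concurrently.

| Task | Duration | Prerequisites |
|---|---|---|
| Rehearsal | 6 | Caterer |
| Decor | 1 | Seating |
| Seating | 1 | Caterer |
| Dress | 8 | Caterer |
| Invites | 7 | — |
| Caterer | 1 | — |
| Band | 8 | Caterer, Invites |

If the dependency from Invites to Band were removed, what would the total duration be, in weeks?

Before: longest chain Invites→Band = 7+8 = 15, finish 15.
Without Invites→Band, Band's earliest start moves from 7 to 1.
After: Caterer→Dress = 1+8 = 9 → 9 weeks.

9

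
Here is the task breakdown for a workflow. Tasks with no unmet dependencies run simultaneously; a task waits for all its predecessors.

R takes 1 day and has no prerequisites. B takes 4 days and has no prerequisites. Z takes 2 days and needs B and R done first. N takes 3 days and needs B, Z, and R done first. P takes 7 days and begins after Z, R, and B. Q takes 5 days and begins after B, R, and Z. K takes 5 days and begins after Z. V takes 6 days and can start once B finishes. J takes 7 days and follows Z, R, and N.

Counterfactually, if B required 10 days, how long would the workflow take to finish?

22

Baseline: B→Z→N→J = 4+2+3+7 = 16 → 16 days.
B lies on that path, so at 10 days the path becomes 22 days.
The critical path is still B→Z→N→J; finish is now 22 days.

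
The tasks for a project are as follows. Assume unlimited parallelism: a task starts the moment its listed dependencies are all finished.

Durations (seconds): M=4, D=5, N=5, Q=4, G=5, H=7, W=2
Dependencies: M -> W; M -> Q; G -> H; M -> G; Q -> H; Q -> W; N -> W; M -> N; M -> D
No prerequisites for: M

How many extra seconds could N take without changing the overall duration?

5

M→G→H = 4+5+7 = 16 sets the makespan at 16 seconds.
N finishes as early as 9 and must finish by 14.
Float = 16 − 11 = 5.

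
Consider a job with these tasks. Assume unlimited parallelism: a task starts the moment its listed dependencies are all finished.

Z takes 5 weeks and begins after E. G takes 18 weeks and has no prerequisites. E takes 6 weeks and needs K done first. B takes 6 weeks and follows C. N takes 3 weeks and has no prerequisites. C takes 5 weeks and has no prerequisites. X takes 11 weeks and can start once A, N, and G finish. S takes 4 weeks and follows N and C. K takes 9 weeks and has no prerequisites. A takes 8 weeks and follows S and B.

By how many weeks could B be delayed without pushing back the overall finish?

C→B→A→X = 5+6+8+11 = 30 sets the makespan at 30 weeks.
The longest chain containing B totals 30 weeks.
Float = 30 − 30 = 0.

0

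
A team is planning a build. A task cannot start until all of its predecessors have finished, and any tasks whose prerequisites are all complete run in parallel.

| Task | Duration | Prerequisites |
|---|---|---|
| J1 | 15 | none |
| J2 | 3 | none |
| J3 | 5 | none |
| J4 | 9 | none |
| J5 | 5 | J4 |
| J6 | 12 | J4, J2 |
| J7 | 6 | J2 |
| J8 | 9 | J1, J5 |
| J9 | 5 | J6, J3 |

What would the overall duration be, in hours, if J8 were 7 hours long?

26

As given, the longest chain is J4→J6→J9 = 9+12+5 = 26, so the finish is 26 hours.
J8 is off the critical path — its longest chain is 24 hours, giving 2 of slack.
No other chain overtakes it, so the finish is 26 hours.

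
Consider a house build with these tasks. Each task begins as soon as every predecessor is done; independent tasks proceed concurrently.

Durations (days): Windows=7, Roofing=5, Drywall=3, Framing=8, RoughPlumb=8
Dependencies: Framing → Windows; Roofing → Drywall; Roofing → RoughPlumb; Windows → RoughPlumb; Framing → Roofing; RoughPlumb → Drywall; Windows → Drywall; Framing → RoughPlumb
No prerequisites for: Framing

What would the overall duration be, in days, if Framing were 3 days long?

Actual critical path: Framing→Windows→RoughPlumb→Drywall = 8+7+8+3 = 26 ⇒ 26 days.
Framing is on the critical path; changing it to 3 makes that path 21 days.
No other chain overtakes it, so the finish is 21 days.

21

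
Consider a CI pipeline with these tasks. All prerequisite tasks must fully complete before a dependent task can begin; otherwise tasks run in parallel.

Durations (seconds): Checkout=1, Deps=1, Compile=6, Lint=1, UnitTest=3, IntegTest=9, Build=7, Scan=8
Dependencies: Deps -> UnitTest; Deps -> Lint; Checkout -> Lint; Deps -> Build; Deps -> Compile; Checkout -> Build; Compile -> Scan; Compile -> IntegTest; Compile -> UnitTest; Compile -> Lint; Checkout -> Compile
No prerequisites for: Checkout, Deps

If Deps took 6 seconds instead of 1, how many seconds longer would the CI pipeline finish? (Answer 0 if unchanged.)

Baseline: Deps→Compile→IntegTest = 1+6+9 = 16 → 16 seconds.
Deps is on the critical path; changing it to 6 makes that path 21 seconds.
That remains the longest chain; total 21 seconds.
Change in finish: 21 − 16 = +5 seconds.

5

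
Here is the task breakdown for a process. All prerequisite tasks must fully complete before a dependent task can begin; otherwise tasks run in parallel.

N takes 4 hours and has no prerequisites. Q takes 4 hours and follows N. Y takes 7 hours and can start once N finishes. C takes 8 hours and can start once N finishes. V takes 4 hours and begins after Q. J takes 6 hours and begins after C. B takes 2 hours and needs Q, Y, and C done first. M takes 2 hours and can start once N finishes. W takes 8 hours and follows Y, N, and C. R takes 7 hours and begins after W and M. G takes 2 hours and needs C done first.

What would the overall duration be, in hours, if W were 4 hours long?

Critical path before the change: N→C→W→R = 4+8+8+7 = 27 giving 27 hours.
Since W is critical, the -4 change carries straight to that chain (now 23 hours).
That remains the longest chain; total 23 hours.

23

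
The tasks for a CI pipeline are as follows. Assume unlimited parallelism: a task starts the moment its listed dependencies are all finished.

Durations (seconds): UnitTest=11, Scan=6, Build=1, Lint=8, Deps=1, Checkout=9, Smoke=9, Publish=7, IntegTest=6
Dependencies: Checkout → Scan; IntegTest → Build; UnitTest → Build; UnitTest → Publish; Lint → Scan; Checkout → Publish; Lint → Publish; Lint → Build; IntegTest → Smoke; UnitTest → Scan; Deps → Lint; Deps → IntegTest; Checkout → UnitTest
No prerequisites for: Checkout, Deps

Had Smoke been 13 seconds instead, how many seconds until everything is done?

27

The binding path is Checkout→UnitTest→Publish = 9+11+7 = 27; finish at 27 seconds.
Smoke has 11 seconds of float (longest path through it is 16).
The critical path is still Checkout→UnitTest→Publish; finish is now 27 seconds.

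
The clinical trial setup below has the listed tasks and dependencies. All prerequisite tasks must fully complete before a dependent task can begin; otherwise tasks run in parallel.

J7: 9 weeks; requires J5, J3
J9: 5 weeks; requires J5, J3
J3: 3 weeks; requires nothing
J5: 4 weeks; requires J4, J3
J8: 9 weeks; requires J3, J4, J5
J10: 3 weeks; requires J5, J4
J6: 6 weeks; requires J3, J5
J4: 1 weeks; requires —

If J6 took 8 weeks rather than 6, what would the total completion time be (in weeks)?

As given, the longest chain is J3→J5→J7 = 3+4+9 = 16, so the finish is 16 weeks.
The longest path through J6 is only 13 weeks, so J6 has float 3.
That remains the longest chain; total 16 weeks.

16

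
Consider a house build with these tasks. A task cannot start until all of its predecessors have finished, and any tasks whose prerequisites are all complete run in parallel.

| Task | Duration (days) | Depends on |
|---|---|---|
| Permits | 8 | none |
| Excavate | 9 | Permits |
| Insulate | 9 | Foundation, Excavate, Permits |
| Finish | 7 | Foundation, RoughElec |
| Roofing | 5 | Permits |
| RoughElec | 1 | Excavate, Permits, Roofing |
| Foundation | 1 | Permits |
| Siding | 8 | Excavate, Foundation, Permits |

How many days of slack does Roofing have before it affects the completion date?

Permits→Excavate→Insulate = 8+9+9 = 26 sets the makespan at 26 days.
The longest chain containing Roofing totals 21 days.
Float = 26 − 21 = 5.

5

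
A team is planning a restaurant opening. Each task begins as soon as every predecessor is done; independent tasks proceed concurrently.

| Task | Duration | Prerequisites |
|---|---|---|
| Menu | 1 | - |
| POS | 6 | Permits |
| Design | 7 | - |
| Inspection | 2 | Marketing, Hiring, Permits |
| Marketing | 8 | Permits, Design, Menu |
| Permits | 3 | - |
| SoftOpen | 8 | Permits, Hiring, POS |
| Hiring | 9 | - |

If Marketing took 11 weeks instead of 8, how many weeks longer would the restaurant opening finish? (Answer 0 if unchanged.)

3

Critical path before the change: Design→Marketing→Inspection = 7+8+2 = 17 giving 17 weeks.
Marketing lies on that path, so at 11 weeks the path becomes 20 weeks.
That remains the longest chain; total 20 weeks.
Change in finish: 20 − 17 = +3 weeks.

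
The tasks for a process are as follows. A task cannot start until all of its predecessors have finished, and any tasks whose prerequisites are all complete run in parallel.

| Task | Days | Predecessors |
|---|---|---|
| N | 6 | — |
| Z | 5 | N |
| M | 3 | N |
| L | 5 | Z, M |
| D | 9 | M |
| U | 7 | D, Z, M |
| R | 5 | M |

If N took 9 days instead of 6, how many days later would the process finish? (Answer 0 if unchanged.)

3

Baseline: N→M→D→U = 6+3+9+7 = 25 → 25 days.
N lies on that path, so at 9 days the path becomes 28 days.
That remains the longest chain; total 28 days.
Change in finish: 28 − 25 = +3 days.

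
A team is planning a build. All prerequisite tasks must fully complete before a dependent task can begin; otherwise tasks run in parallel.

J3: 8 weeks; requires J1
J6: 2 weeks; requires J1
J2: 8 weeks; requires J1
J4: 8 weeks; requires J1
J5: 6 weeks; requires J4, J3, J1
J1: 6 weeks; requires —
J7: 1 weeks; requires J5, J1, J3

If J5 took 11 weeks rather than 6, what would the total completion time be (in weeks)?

Critical path before the change: J1→J3→J5→J7 = 6+8+6+1 = 21 giving 21 weeks.
Since J5 is critical, the +5 change carries straight to that chain (now 26 weeks).
No other chain overtakes it, so the finish is 26 weeks.

26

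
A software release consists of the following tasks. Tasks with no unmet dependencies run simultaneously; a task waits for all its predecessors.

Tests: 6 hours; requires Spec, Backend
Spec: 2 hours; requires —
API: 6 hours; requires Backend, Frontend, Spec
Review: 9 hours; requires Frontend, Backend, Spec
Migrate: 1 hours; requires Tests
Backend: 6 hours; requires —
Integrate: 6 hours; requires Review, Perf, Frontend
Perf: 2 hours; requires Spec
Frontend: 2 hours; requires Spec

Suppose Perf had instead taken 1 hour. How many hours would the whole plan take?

Critical path before the change: Backend→Review→Integrate = 6+9+6 = 21 giving 21 hours.
The longest path through Perf is only 10 hours, so Perf has float 11.
The critical path is still Backend→Review→Integrate; finish is now 21 hours.

21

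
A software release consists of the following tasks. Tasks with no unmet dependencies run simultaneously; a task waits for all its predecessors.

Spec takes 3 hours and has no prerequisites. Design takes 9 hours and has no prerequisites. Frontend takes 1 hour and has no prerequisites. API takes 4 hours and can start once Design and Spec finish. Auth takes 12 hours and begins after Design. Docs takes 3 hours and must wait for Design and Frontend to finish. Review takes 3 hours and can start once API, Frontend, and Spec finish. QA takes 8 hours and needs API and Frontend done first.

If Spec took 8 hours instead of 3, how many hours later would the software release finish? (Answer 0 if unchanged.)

0

The binding path is Design→API→QA = 9+4+8 = 21; finish at 21 hours.
The longest path through Spec is only 15 hours, so Spec has float 6.
No other chain overtakes it, so the finish is 21 hours.
Change in finish: 21 − 21 = +0 hours.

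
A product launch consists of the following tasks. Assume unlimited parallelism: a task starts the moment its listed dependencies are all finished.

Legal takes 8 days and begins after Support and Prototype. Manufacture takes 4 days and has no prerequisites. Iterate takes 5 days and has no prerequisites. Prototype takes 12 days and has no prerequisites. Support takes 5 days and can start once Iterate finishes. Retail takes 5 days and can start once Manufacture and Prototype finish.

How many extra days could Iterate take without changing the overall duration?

Critical path: Prototype→Legal = 12+8 = 20, so the finish is 20 days.
Longest path through Iterate: 18 days (earliest finish 5, latest finish 7).
Float = 20 − 18 = 2.

2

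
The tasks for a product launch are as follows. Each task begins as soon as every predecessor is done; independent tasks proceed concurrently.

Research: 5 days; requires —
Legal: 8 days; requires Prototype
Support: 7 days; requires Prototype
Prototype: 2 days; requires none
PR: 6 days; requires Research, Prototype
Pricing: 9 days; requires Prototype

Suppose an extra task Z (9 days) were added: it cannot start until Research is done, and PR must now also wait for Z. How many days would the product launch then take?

Originally the product launch takes 11 days.
With Z inserted, PR now waits for max(Research, Prototype, Z).
New critical path: Research→Z→PR = 5+9+6 = 20 ⇒ 20 days.

20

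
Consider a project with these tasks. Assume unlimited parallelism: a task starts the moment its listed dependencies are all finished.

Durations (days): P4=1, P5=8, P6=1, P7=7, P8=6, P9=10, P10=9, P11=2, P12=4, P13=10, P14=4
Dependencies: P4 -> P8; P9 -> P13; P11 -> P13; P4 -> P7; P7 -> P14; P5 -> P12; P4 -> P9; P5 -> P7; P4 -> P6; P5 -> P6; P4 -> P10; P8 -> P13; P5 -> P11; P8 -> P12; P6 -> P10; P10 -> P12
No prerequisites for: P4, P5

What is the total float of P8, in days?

5

The longest chain is P5→P6→P10→P12 = 8+1+9+4 = 22; overall finish 22 days.
Longest path through P8: 17 days (earliest finish 7, latest finish 12).
Slack of P8 = 6 − 1 = 5 days.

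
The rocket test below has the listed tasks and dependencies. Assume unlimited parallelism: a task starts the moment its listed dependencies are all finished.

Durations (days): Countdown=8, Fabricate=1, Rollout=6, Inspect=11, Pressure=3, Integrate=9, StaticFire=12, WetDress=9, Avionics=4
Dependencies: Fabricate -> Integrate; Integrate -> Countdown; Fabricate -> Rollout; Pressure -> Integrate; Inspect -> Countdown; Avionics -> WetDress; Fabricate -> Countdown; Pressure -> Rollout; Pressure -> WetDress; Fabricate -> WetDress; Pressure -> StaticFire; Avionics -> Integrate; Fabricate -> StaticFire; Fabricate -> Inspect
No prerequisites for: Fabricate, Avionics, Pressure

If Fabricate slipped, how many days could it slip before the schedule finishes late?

1

Avionics→Integrate→Countdown = 4+9+8 = 21 sets the makespan at 21 days.
Fabricate finishes as early as 1 and must finish by 2.
Float = 21 − 20 = 1.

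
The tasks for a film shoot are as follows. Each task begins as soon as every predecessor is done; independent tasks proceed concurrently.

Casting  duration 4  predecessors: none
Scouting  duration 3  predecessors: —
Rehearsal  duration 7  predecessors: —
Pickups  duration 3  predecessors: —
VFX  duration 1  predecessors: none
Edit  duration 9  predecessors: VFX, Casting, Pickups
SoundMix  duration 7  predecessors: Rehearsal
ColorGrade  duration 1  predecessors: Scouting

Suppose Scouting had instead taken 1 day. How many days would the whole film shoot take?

The binding path is Rehearsal→SoundMix = 7+7 = 14; finish at 14 days.
The longest path through Scouting is only 4 days, so Scouting has float 10.
The critical path is still Rehearsal→SoundMix; finish is now 14 days.

14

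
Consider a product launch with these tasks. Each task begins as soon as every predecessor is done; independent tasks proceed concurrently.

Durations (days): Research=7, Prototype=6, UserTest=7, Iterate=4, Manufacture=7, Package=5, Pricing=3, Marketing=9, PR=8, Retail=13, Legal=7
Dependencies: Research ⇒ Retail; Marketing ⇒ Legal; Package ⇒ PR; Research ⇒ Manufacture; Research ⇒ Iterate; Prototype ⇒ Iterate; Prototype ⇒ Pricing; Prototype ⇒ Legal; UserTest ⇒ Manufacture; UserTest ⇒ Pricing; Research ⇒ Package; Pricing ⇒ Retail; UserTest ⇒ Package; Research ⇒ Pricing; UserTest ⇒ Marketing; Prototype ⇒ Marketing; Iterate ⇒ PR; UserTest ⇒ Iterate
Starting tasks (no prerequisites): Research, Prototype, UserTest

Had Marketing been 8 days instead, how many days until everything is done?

The binding path is UserTest→Marketing→Legal = 7+9+7 = 23; finish at 23 days.
Marketing lies on that path, so at 8 days the path becomes 22 days.
Now Research→Pricing→Retail = 7+3+13 = 23 is longest, so the finish becomes 23 days.

23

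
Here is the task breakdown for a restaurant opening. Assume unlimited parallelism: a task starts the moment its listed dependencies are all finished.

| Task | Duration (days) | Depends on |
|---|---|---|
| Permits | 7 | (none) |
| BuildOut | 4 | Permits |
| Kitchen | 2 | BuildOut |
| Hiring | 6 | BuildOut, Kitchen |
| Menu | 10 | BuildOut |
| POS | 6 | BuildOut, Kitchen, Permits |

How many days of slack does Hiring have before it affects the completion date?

The longest chain is Permits→BuildOut→Menu = 7+4+10 = 21; overall finish 21 days.
The longest chain containing Hiring totals 19 days.
Float = 21 − 19 = 2.

2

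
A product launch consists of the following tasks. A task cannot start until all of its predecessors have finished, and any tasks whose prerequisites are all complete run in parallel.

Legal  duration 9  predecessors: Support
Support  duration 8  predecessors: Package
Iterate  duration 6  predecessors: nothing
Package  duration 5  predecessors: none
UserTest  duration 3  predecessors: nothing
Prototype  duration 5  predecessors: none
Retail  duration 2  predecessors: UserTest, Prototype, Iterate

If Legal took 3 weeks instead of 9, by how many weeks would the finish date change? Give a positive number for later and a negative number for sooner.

As given, the longest chain is Package→Support→Legal = 5+8+9 = 22, so the finish is 22 weeks.
Legal is on the critical path; changing it to 3 makes that path 16 weeks.
That remains the longest chain; total 16 weeks.
Change in finish: 16 − 22 = -6 weeks.

-6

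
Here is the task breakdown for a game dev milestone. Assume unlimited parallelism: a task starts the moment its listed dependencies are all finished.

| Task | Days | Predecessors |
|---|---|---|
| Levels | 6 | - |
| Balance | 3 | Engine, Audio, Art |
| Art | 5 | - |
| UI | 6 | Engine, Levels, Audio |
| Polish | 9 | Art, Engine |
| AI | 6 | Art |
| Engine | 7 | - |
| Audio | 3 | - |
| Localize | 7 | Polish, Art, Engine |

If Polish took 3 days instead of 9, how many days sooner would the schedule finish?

6

Baseline: Engine→Polish→Localize = 7+9+7 = 23 → 23 days.
Since Polish is critical, the -6 change carries straight to that chain (now 17 days).
No other chain overtakes it, so the finish is 17 days.
Change in finish: 17 − 23 = -6 days.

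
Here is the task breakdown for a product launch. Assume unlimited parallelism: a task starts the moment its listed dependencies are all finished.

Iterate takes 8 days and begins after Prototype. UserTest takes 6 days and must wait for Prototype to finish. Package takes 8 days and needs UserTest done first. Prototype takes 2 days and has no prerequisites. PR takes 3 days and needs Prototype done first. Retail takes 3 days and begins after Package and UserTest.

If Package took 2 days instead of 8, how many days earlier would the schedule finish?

6

Actual critical path: Prototype→UserTest→Package→Retail = 2+6+8+3 = 19 ⇒ 19 days.
Since Package is critical, the -6 change carries straight to that chain (now 13 days).
That remains the longest chain; total 13 days.
Change in finish: 13 − 19 = -6 days.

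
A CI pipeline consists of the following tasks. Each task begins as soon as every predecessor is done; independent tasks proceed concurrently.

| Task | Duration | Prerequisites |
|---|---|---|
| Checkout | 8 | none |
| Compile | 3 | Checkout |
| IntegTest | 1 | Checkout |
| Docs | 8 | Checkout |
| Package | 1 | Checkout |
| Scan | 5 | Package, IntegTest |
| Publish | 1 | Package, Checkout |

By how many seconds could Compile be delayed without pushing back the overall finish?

5

The longest chain is Checkout→Docs = 8+8 = 16; overall finish 16 seconds.
The longest chain containing Compile totals 11 seconds.
So Compile can slip 16 − 11 = 5 seconds.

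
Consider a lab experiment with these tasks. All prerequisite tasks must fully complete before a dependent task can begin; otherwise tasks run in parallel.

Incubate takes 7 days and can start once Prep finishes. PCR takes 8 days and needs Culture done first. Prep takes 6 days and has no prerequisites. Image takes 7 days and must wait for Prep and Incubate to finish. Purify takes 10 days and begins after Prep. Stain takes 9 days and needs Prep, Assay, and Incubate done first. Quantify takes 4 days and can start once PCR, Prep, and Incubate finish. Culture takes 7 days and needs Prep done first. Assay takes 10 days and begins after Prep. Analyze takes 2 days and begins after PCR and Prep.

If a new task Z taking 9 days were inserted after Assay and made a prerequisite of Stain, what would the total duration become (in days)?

34

Originally the plan takes 25 days.
With Z inserted, Stain now waits for max(Prep, Assay, Incubate, Z).
New critical path: Prep→Assay→Z→Stain = 6+10+9+9 = 34 ⇒ 34 days.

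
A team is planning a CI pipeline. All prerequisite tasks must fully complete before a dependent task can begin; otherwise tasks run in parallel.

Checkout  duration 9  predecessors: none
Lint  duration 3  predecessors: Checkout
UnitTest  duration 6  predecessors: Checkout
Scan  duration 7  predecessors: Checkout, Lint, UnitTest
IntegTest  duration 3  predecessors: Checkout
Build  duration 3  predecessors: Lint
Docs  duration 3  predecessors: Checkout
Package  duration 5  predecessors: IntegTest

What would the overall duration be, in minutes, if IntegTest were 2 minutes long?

Baseline: Checkout→UnitTest→Scan = 9+6+7 = 22 → 22 minutes.
IntegTest has 5 minutes of float (longest path through it is 17).
No other chain overtakes it, so the finish is 22 minutes.

22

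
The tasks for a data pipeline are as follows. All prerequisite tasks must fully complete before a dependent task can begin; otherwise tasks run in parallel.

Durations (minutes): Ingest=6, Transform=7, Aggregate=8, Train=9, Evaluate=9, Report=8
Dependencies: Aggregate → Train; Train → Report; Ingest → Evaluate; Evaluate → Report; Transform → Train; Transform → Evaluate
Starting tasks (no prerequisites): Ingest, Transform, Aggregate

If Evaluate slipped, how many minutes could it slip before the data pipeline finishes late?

1

Critical path: Aggregate→Train→Report = 8+9+8 = 25, so the finish is 25 minutes.
Longest path through Evaluate: 24 minutes (earliest finish 16, latest finish 17).
Slack of Evaluate = 8 − 7 = 1 minute.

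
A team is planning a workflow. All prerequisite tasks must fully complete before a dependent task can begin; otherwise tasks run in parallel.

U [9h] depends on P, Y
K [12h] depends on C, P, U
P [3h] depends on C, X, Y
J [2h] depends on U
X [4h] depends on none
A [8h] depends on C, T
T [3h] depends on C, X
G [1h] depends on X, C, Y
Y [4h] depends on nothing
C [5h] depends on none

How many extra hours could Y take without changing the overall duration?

The longest chain is C→P→U→K = 5+3+9+12 = 29; overall finish 29 hours.
Y finishes as early as 4 and must finish by 5.
Slack of Y = 1 − 0 = 1 hour.

1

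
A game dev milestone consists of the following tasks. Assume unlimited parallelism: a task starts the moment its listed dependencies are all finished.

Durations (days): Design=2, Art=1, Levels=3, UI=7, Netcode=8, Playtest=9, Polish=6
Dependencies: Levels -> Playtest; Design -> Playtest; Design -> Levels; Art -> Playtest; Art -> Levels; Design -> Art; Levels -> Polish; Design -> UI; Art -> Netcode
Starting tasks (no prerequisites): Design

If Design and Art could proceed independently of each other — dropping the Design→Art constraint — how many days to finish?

With the dependency in place, Design→Art→Levels→Playtest = 2+1+3+9 = 15 sets the finish at 15 days.
Without Design→Art, Art's earliest start moves from 2 to 0.
The longest chain is now Design→Levels→Playtest = 2+3+9 = 14, so the job takes 14 days.

14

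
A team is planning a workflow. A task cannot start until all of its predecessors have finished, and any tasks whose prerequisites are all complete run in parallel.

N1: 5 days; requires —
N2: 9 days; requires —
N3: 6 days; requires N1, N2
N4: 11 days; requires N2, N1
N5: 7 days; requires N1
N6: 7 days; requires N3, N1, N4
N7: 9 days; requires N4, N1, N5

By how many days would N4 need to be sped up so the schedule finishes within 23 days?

6

Current finish: 29 days; target: 23.
N4 is on every critical path, so each day cut from N4 cuts the finish by one (this holds down to a finish of 22).
Need 29 − 23 = 6 days off N4 → N4 becomes 5 days, finish becomes 23.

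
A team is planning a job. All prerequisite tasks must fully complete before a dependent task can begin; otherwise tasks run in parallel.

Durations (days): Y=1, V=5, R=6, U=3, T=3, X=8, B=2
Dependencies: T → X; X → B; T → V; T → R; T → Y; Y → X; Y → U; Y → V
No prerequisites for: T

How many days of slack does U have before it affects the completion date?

7

The longest chain is T→Y→X→B = 3+1+8+2 = 14; overall finish 14 days.
The longest chain containing U totals 7 days.
So U can slip 14 − 7 = 7 days.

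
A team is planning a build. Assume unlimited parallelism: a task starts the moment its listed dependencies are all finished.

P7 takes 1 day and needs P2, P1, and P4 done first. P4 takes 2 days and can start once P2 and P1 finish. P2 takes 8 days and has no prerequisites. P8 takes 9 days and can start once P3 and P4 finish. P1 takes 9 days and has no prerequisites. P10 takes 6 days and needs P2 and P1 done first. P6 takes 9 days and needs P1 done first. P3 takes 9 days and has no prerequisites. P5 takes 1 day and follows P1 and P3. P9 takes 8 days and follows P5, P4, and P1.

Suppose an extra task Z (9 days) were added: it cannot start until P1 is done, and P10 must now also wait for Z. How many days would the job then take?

Originally the job takes 20 days.
With Z inserted, P10 now waits for max(P2, P1, Z).
New critical path: P1→Z→P10 = 9+9+6 = 24 ⇒ 24 days.

24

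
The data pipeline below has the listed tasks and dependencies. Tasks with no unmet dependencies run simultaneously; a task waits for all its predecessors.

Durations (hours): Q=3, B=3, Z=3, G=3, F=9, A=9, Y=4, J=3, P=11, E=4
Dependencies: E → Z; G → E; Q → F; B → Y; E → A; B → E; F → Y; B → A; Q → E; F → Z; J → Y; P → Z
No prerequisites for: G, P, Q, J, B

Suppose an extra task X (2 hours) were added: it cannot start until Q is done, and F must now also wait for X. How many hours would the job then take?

Originally the job takes 16 hours.
With X inserted, F now waits for max(Q, X).
New critical path: Q→X→F→Y = 3+2+9+4 = 18 ⇒ 18 hours.

18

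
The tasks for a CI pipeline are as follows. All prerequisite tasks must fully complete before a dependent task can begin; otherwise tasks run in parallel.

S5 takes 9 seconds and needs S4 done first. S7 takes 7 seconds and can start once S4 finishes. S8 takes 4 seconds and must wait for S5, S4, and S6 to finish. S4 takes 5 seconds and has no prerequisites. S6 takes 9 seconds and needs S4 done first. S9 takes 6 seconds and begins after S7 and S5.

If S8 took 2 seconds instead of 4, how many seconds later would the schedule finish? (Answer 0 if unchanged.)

0

The binding path is S4→S5→S9 = 5+9+6 = 20; finish at 20 seconds.
The longest path through S8 is only 18 seconds, so S8 has float 2.
No other chain overtakes it, so the finish is 20 seconds.
Change in finish: 20 − 20 = +0 seconds.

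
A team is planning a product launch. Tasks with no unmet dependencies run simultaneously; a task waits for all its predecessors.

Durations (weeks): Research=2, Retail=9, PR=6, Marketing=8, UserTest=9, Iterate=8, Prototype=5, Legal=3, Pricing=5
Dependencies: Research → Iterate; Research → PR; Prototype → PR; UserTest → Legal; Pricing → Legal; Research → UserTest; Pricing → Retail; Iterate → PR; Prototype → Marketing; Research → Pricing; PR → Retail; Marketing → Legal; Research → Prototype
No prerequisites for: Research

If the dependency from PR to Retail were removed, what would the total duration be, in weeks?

18

Before: longest chain Research→Iterate→PR→Retail = 2+8+6+9 = 25, finish 25.
Without PR→Retail, Retail's earliest start moves from 16 to 7.
After: Research→Prototype→Marketing→Legal = 2+5+8+3 = 18 → 18 weeks.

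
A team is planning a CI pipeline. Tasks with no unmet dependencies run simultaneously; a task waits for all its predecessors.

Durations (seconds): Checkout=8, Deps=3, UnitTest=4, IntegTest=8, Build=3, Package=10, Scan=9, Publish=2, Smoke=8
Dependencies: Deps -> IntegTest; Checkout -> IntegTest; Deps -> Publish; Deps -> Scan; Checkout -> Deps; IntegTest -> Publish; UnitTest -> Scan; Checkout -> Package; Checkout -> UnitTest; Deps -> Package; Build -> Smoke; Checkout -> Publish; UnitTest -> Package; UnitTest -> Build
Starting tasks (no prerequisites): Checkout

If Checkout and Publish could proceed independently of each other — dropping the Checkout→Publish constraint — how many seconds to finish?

23

With the dependency in place, Checkout→UnitTest→Build→Smoke = 8+4+3+8 = 23 sets the finish at 23 seconds.
Dropping Checkout→Publish doesn't change Publish's earliest start (19); another predecessor still binds.
The longest chain is now Checkout→UnitTest→Build→Smoke = 8+4+3+8 = 23, so the project takes 23 seconds.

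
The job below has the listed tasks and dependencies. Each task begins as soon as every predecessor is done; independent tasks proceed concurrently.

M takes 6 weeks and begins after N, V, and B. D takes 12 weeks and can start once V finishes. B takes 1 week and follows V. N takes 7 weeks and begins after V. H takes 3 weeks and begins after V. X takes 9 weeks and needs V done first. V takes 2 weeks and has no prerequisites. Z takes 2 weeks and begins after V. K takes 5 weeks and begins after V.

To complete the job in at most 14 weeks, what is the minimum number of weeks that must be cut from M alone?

1

Current finish: 15 weeks; target: 14.
M is on every critical path, so each week cut from M cuts the finish by one (this holds down to a finish of 14).
Need 15 − 14 = 1 week off M → M becomes 5 weeks, finish becomes 14.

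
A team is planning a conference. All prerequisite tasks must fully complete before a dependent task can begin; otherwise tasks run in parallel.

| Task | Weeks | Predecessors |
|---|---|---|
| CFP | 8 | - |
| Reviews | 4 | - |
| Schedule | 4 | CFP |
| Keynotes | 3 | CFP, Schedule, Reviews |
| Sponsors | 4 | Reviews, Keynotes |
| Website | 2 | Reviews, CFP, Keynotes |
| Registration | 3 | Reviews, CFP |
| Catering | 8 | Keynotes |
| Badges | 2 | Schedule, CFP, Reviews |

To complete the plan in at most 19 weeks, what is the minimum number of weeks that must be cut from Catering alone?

Current finish: 23 weeks; target: 19.
Catering is on every critical path, so each week cut from Catering cuts the finish by one (this holds down to a finish of 19).
Need 23 − 19 = 4 weeks off Catering → Catering becomes 4 weeks, finish becomes 19.

4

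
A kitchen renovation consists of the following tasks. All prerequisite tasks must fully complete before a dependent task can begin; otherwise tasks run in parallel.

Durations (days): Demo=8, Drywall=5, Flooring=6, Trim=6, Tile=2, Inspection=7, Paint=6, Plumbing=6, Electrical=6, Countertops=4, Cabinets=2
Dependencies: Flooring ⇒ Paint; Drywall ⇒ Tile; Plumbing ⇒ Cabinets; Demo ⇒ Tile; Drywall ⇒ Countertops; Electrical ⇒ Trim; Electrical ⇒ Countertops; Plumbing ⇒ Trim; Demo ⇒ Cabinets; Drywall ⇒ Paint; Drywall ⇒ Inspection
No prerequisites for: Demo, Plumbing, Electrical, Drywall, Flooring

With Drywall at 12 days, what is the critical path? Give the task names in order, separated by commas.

Drywall, Inspection

As given, the longest chain is Drywall→Inspection = 5+7 = 12, so the finish is 12 days.
Drywall is on the critical path; changing it to 12 makes that path 19 days.
The critical path is still Drywall→Inspection; finish is now 19 days.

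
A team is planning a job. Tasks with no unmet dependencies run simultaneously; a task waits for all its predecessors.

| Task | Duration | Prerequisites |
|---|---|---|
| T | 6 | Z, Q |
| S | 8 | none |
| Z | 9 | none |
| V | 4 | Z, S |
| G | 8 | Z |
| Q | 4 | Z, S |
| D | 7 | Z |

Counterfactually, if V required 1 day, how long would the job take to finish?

19

Actual critical path: Z→Q→T = 9+4+6 = 19 ⇒ 19 days.
V is off the critical path — its longest chain is 13 days, giving 6 of slack.
That remains the longest chain; total 19 days.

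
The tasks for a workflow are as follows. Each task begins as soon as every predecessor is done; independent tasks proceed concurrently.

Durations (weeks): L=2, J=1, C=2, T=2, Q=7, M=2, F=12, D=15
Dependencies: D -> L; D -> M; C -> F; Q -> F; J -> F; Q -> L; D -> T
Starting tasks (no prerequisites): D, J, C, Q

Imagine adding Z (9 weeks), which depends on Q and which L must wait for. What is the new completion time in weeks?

19

Originally the project takes 19 weeks.
With Z inserted, L now waits for max(D, Q, Z).
New critical path: Q→F = 7+12 = 19 ⇒ 19 weeks.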